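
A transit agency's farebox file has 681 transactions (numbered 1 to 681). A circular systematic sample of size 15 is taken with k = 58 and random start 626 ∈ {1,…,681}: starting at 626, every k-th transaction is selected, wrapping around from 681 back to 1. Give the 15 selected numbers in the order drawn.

Selection 1: 626
Selection 2: 626 + 58 = 684 → 684 − 681 = 3
Selection 3: 3 + 58 = 61
Selection 4: 61 + 58 = 119
Selection 5: 119 + 58 = 177
Selection 6: 177 + 58 = 235
Selection 7: 235 + 58 = 293
Selection 8: 293 + 58 = 351
Selection 9: 351 + 58 = 409
Selection 10: 409 + 58 = 467
Selection 11: 467 + 58 = 525
Selection 12: 525 + 58 = 583
Selection 13: 583 + 58 = 641
Selection 14: 641 + 58 = 699 → 699 − 681 = 18
Selection 15: 18 + 58 = 76

626, 3, 61, 119, 177, 235, 293, 351, 409, 467, 525, 583, 641, 18, 76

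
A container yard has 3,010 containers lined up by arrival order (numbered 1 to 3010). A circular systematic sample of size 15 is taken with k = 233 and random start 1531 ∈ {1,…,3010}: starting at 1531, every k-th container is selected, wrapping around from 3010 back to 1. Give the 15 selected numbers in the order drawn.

Selection 1: 1531
Selection 2: 1531 + 233 = 1764
Selection 3: 1764 + 233 = 1997
Selection 4: 1997 + 233 = 2230
Selection 5: 2230 + 233 = 2463
Selection 6: 2463 + 233 = 2696
Selection 7: 2696 + 233 = 2929
Selection 8: 2929 + 233 = 3162 → 3162 − 3010 = 152
Selection 9: 152 + 233 = 385
Selection 10: 385 + 233 = 618
Selection 11: 618 + 233 = 851
Selection 12: 851 + 233 = 1084
Selection 13: 1084 + 233 = 1317
Selection 14: 1317 + 233 = 1550
Selection 15: 1550 + 233 = 1783

1531, 1764, 1997, 2230, 2463, 2696, 2929, 152, 385, 618, 851, 1084, 1317, 1550, 1783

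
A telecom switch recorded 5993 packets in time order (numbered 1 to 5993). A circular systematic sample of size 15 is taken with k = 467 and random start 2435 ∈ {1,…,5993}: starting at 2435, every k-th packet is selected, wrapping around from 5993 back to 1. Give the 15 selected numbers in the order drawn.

2435, 2902, 3369, 3836, 4303, 4770, 5237, 5704, 178, 645, 1112, 1579, 2046, 2513, 2980

Selection 1: 2435
Selection 2: 2435 + 467 = 2902
Selection 3: 2902 + 467 = 3369
Selection 4: 3369 + 467 = 3836
Selection 5: 3836 + 467 = 4303
Selection 6: 4303 + 467 = 4770
Selection 7: 4770 + 467 = 5237
Selection 8: 5237 + 467 = 5704
Selection 9: 5704 + 467 = 6171 → 6171 − 5993 = 178
Selection 10: 178 + 467 = 645
Selection 11: 645 + 467 = 1112
Selection 12: 1112 + 467 = 1579
Selection 13: 1579 + 467 = 2046
Selection 14: 2046 + 467 = 2513
Selection 15: 2513 + 467 = 2980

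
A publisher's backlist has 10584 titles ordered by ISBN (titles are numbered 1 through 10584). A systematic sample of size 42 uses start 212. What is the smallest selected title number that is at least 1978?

2228

k = 10584/42 = 252
Steps past start: ⌈(1978 − 212)/252⌉ = ⌈1766/252⌉ = 8
Selected title: 212 + 8×252 = 2228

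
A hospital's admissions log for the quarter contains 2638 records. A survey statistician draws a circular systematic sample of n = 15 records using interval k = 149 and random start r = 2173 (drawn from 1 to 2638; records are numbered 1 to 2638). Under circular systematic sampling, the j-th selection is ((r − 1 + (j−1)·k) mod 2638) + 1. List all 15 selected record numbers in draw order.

Selection 1: 2173
Selection 2: 2173 + 149 = 2322
Selection 3: 2322 + 149 = 2471
Selection 4: 2471 + 149 = 2620
Selection 5: 2620 + 149 = 2769 → 2769 − 2638 = 131
Selection 6: 131 + 149 = 280
Selection 7: 280 + 149 = 429
Selection 8: 429 + 149 = 578
Selection 9: 578 + 149 = 727
Selection 10: 727 + 149 = 876
Selection 11: 876 + 149 = 1025
Selection 12: 1025 + 149 = 1174
Selection 13: 1174 + 149 = 1323
Selection 14: 1323 + 149 = 1472
Selection 15: 1472 + 149 = 1621

2173, 2322, 2471, 2620, 131, 280, 429, 578, 727, 876, 1025, 1174, 1323, 1472, 1621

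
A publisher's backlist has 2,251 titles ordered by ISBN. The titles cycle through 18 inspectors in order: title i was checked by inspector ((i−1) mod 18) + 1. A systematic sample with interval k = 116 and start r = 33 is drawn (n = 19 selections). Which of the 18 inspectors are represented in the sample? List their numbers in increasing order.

Consecutive selections differ by k = 116, so their inspector numbers differ by 116 mod 18 = 8.
gcd(116, 18) = 2, so the sample visits 18/2 = 9 distinct residues mod 18.
Start 33 is inspector 15; the inspectors hit are 1, 3, 5, 7, 9, 11, 13, 15, 17.

1, 3, 5, 7, 9, 11, 13, 15, 17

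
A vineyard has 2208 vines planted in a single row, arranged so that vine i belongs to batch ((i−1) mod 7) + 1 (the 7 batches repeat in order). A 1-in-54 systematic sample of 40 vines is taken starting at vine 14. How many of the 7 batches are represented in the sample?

Consecutive selections differ by k = 54, so their batch numbers differ by 54 mod 7 = 5.
gcd(54, 7) = 1, so the sample visits 7/1 = 7 distinct residues mod 7.
Start 14 is batch 7; the batches hit are 1, 2, 3, 4, 5, 6, 7.

7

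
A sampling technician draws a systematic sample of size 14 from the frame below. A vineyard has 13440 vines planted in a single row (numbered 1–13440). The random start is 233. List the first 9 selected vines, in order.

233, 1193, 2153, 3113, 4073, 5033, 5993, 6953, 7913

k = N/n = 13440/14 = 960
vine 1: 233
vine 2: 233 + 960 = 1193
vine 3: 1193 + 960 = 2153
vine 4: 2153 + 960 = 3113
vine 5: 3113 + 960 = 4073
vine 6: 4073 + 960 = 5033
vine 7: 5033 + 960 = 5993
vine 8: 5993 + 960 = 6953
vine 9: 6953 + 960 = 7913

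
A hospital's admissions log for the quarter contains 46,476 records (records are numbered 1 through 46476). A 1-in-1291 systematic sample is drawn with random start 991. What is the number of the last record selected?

k = 1291
36th selection = r + (36−1)·k = 991 + 35×1291 = 991 + 45185 = 46176

46176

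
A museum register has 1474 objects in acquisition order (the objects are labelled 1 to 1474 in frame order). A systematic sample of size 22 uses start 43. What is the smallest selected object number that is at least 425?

k = 1474/22 = 67
Steps past start: ⌈(425 − 43)/67⌉ = ⌈382/67⌉ = 6
Selected object: 43 + 6×67 = 445

445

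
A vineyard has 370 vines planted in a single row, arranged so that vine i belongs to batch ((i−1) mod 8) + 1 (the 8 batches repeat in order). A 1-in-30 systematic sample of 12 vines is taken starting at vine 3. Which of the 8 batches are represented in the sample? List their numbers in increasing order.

Consecutive selections differ by k = 30, so their batch numbers differ by 30 mod 8 = 6.
gcd(30, 8) = 2, so the sample visits 8/2 = 4 distinct residues mod 8.
Start 3 is batch 3; the batches hit are 1, 3, 5, 7.

1, 3, 5, 7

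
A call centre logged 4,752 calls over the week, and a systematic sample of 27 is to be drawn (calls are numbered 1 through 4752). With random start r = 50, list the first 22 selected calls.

50, 226, 402, 578, 754, 930, 1106, 1282, 1458, 1634, 1810, 1986, 2162, 2338, 2514, 2690, 2866, 3042, 3218, 3394, 3570, 3746

k = N/n = 4752/27 = 176
call 1: 50
call 2: 50 + 176 = 226
call 3: 226 + 176 = 402
call 4: 402 + 176 = 578
call 5: 578 + 176 = 754
call 6: 754 + 176 = 930
call 7: 930 + 176 = 1106
call 8: 1106 + 176 = 1282
call 9: 1282 + 176 = 1458
call 10: 1458 + 176 = 1634
call 11: 1634 + 176 = 1810
call 12: 1810 + 176 = 1986
call 13: 1986 + 176 = 2162
call 14: 2162 + 176 = 2338
call 15: 2338 + 176 = 2514
call 16: 2514 + 176 = 2690
call 17: 2690 + 176 = 2866
call 18: 2866 + 176 = 3042
call 19: 3042 + 176 = 3218
call 20: 3218 + 176 = 3394
call 21: 3394 + 176 = 3570
call 22: 3570 + 176 = 3746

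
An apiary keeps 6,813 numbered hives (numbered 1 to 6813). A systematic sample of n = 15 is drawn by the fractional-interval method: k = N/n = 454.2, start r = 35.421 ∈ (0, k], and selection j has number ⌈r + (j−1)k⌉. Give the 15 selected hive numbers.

36, 490, 944, 1399, 1853, 2307, 2761, 3215, 3670, 4124, 4578, 5032, 5486, 5941, 6395

j=1: r + 0k = 35.421 → ⌈·⌉ = 36
j=2: r + 1k = 489.621 → ⌈·⌉ = 490
j=3: r + 2k = 943.821 → ⌈·⌉ = 944
j=4: r + 3k = 1398.021 → ⌈·⌉ = 1399
j=5: r + 4k = 1852.221 → ⌈·⌉ = 1853
j=6: r + 5k = 2306.421 → ⌈·⌉ = 2307
j=7: r + 6k = 2760.621 → ⌈·⌉ = 2761
j=8: r + 7k = 3214.821 → ⌈·⌉ = 3215
j=9: r + 8k = 3669.021 → ⌈·⌉ = 3670
j=10: r + 9k = 4123.221 → ⌈·⌉ = 4124
j=11: r + 10k = 4577.421 → ⌈·⌉ = 4578
j=12: r + 11k = 5031.621 → ⌈·⌉ = 5032
j=13: r + 12k = 5485.821 → ⌈·⌉ = 5486
j=14: r + 13k = 5940.021 → ⌈·⌉ = 5941
j=15: r + 14k = 6394.221 → ⌈·⌉ = 6395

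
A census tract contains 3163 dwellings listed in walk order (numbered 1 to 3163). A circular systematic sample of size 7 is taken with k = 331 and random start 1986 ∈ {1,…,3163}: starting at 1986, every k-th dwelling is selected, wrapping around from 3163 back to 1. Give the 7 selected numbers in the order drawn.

1986, 2317, 2648, 2979, 147, 478, 809

Selection 1: 1986
Selection 2: 1986 + 331 = 2317
Selection 3: 2317 + 331 = 2648
Selection 4: 2648 + 331 = 2979
Selection 5: 2979 + 331 = 3310 → 3310 − 3163 = 147
Selection 6: 147 + 331 = 478
Selection 7: 478 + 331 = 809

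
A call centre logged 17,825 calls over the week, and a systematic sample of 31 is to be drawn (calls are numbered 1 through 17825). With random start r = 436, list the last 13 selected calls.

10786, 11361, 11936, 12511, 13086, 13661, 14236, 14811, 15386, 15961, 16536, 17111, 17686

k = N/n = 17825/31 = 575
19th selection = 436 + 18×575 = 10786
20th: 10786 + 575 = 11361
21st: 11361 + 575 = 11936
22nd: 11936 + 575 = 12511
23rd: 12511 + 575 = 13086
24th: 13086 + 575 = 13661
25th: 13661 + 575 = 14236
26th: 14236 + 575 = 14811
27th: 14811 + 575 = 15386
28th: 15386 + 575 = 15961
29th: 15961 + 575 = 16536
30th: 16536 + 575 = 17111
31st: 17111 + 575 = 17686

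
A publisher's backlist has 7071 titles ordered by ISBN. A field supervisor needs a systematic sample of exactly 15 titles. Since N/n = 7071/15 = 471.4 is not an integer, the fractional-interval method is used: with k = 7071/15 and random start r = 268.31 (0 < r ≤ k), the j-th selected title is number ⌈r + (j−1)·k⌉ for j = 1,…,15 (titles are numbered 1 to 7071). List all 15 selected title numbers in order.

269, 740, 1212, 1683, 2154, 2626, 3097, 3569, 4040, 4511, 4983, 5454, 5926, 6397, 6868

j=1: r + 0k = 268.31 → ⌈·⌉ = 269
j=2: r + 1k = 739.71 → ⌈·⌉ = 740
j=3: r + 2k = 1211.11 → ⌈·⌉ = 1212
j=4: r + 3k = 1682.51 → ⌈·⌉ = 1683
j=5: r + 4k = 2153.91 → ⌈·⌉ = 2154
j=6: r + 5k = 2625.31 → ⌈·⌉ = 2626
j=7: r + 6k = 3096.71 → ⌈·⌉ = 3097
j=8: r + 7k = 3568.11 → ⌈·⌉ = 3569
j=9: r + 8k = 4039.51 → ⌈·⌉ = 4040
j=10: r + 9k = 4510.91 → ⌈·⌉ = 4511
j=11: r + 10k = 4982.31 → ⌈·⌉ = 4983
j=12: r + 11k = 5453.71 → ⌈·⌉ = 5454
j=13: r + 12k = 5925.11 → ⌈·⌉ = 5926
j=14: r + 13k = 6396.51 → ⌈·⌉ = 6397
j=15: r + 14k = 6867.91 → ⌈·⌉ = 6868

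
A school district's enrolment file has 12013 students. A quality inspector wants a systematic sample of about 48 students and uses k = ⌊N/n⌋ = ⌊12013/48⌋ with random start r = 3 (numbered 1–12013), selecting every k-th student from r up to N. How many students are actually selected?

49

k = ⌊12013/48⌋ = 250
Achieved size = ⌊(12013 − 3)/250⌋ + 1 = ⌊12010/250⌋ + 1 = 48 + 1 = 49
(last selection: 3 + 48×250 = 12003 ≤ 12013; next would be 12253 > 12013)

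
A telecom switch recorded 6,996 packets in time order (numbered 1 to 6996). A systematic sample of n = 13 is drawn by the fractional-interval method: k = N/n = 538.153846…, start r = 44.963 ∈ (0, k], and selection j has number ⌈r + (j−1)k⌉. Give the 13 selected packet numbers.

j=1: r + 0k = 44.963 → ⌈·⌉ = 45
j=2: r + 1k = 583.116846… → ⌈·⌉ = 584
j=3: r + 2k = 1121.270692… → ⌈·⌉ = 1122
j=4: r + 3k = 1659.424538… → ⌈·⌉ = 1660
j=5: r + 4k = 2197.578384… → ⌈·⌉ = 2198
j=6: r + 5k = 2735.732230… → ⌈·⌉ = 2736
j=7: r + 6k = 3273.886076… → ⌈·⌉ = 3274
j=8: r + 7k = 3812.039923… → ⌈·⌉ = 3813
j=9: r + 8k = 4350.193769… → ⌈·⌉ = 4351
j=10: r + 9k = 4888.347615… → ⌈·⌉ = 4889
j=11: r + 10k = 5426.501461… → ⌈·⌉ = 5427
j=12: r + 11k = 5964.655307… → ⌈·⌉ = 5965
j=13: r + 12k = 6502.809153… → ⌈·⌉ = 6503

45, 584, 1122, 1660, 2198, 2736, 3274, 3813, 4351, 4889, 5427, 5965, 6503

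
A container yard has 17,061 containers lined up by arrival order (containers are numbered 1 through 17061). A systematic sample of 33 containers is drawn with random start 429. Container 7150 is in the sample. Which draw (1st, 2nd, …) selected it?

14

k = 17061/33 = 517
position = (7150 − 429)/517 + 1 = 6721/517 + 1 = 13 + 1 = 14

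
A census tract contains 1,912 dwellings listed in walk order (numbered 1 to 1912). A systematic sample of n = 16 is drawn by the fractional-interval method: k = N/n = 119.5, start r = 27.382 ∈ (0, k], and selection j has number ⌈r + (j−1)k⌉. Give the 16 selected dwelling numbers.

28, 147, 267, 386, 506, 625, 745, 864, 984, 1103, 1223, 1342, 1462, 1581, 1701, 1820

j=1: r + 0k = 27.382 → ⌈·⌉ = 28
j=2: r + 1k = 146.882 → ⌈·⌉ = 147
j=3: r + 2k = 266.382 → ⌈·⌉ = 267
j=4: r + 3k = 385.882 → ⌈·⌉ = 386
j=5: r + 4k = 505.382 → ⌈·⌉ = 506
j=6: r + 5k = 624.882 → ⌈·⌉ = 625
j=7: r + 6k = 744.382 → ⌈·⌉ = 745
j=8: r + 7k = 863.882 → ⌈·⌉ = 864
j=9: r + 8k = 983.382 → ⌈·⌉ = 984
j=10: r + 9k = 1102.882 → ⌈·⌉ = 1103
j=11: r + 10k = 1222.382 → ⌈·⌉ = 1223
j=12: r + 11k = 1341.882 → ⌈·⌉ = 1342
j=13: r + 12k = 1461.382 → ⌈·⌉ = 1462
j=14: r + 13k = 1580.882 → ⌈·⌉ = 1581
j=15: r + 14k = 1700.382 → ⌈·⌉ = 1701
j=16: r + 15k = 1819.882 → ⌈·⌉ = 1820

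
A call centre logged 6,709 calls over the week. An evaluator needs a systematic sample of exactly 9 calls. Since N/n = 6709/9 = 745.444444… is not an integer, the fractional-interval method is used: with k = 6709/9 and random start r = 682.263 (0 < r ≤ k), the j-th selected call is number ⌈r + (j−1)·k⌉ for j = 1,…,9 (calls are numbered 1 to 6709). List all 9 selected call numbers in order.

j=1: r + 0k = 682.263 → ⌈·⌉ = 683
j=2: r + 1k = 1427.707444… → ⌈·⌉ = 1428
j=3: r + 2k = 2173.151888… → ⌈·⌉ = 2174
j=4: r + 3k = 2918.596333… → ⌈·⌉ = 2919
j=5: r + 4k = 3664.040777… → ⌈·⌉ = 3665
j=6: r + 5k = 4409.485222… → ⌈·⌉ = 4410
j=7: r + 6k = 5154.929666… → ⌈·⌉ = 5155
j=8: r + 7k = 5900.374111… → ⌈·⌉ = 5901
j=9: r + 8k = 6645.818555… → ⌈·⌉ = 6646

683, 1428, 2174, 2919, 3665, 4410, 5155, 5901, 6646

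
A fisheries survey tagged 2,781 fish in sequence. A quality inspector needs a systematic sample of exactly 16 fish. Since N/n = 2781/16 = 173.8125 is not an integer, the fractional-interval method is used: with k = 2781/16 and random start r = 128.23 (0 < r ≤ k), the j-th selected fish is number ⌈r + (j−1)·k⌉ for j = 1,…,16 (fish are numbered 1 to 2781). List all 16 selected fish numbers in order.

129, 303, 476, 650, 824, 998, 1172, 1345, 1519, 1693, 1867, 2041, 2214, 2388, 2562, 2736

j=1: r + 0k = 128.23 → ⌈·⌉ = 129
j=2: r + 1k = 302.0425 → ⌈·⌉ = 303
j=3: r + 2k = 475.855 → ⌈·⌉ = 476
j=4: r + 3k = 649.6675 → ⌈·⌉ = 650
j=5: r + 4k = 823.48 → ⌈·⌉ = 824
j=6: r + 5k = 997.2925 → ⌈·⌉ = 998
j=7: r + 6k = 1171.105 → ⌈·⌉ = 1172
j=8: r + 7k = 1344.9175 → ⌈·⌉ = 1345
j=9: r + 8k = 1518.73 → ⌈·⌉ = 1519
j=10: r + 9k = 1692.5425 → ⌈·⌉ = 1693
j=11: r + 10k = 1866.355 → ⌈·⌉ = 1867
j=12: r + 11k = 2040.1675 → ⌈·⌉ = 2041
j=13: r + 12k = 2213.98 → ⌈·⌉ = 2214
j=14: r + 13k = 2387.7925 → ⌈·⌉ = 2388
j=15: r + 14k = 2561.605 → ⌈·⌉ = 2562
j=16: r + 15k = 2735.4175 → ⌈·⌉ = 2736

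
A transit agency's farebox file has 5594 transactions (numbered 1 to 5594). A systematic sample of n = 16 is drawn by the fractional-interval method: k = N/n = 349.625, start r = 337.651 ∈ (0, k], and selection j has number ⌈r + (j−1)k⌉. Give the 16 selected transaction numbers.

j=1: r + 0k = 337.651 → ⌈·⌉ = 338
j=2: r + 1k = 687.276 → ⌈·⌉ = 688
j=3: r + 2k = 1036.901 → ⌈·⌉ = 1037
j=4: r + 3k = 1386.526 → ⌈·⌉ = 1387
j=5: r + 4k = 1736.151 → ⌈·⌉ = 1737
j=6: r + 5k = 2085.776 → ⌈·⌉ = 2086
j=7: r + 6k = 2435.401 → ⌈·⌉ = 2436
j=8: r + 7k = 2785.026 → ⌈·⌉ = 2786
j=9: r + 8k = 3134.651 → ⌈·⌉ = 3135
j=10: r + 9k = 3484.276 → ⌈·⌉ = 3485
j=11: r + 10k = 3833.901 → ⌈·⌉ = 3834
j=12: r + 11k = 4183.526 → ⌈·⌉ = 4184
j=13: r + 12k = 4533.151 → ⌈·⌉ = 4534
j=14: r + 13k = 4882.776 → ⌈·⌉ = 4883
j=15: r + 14k = 5232.401 → ⌈·⌉ = 5233
j=16: r + 15k = 5582.026 → ⌈·⌉ = 5583

338, 688, 1037, 1387, 1737, 2086, 2436, 2786, 3135, 3485, 3834, 4184, 4534, 4883, 5233, 5583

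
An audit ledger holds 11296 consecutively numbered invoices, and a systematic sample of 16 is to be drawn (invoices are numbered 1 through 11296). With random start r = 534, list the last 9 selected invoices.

k = N/n = 11296/16 = 706
8th selection = 534 + 7×706 = 5476
9th: 5476 + 706 = 6182
10th: 6182 + 706 = 6888
11th: 6888 + 706 = 7594
12th: 7594 + 706 = 8300
13th: 8300 + 706 = 9006
14th: 9006 + 706 = 9712
15th: 9712 + 706 = 10418
16th: 10418 + 706 = 11124

5476, 6182, 6888, 7594, 8300, 9006, 9712, 10418, 11124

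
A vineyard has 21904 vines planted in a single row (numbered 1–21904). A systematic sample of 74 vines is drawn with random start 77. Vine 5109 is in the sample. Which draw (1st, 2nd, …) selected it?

k = 21904/74 = 296
position = (5109 − 77)/296 + 1 = 5032/296 + 1 = 17 + 1 = 18

18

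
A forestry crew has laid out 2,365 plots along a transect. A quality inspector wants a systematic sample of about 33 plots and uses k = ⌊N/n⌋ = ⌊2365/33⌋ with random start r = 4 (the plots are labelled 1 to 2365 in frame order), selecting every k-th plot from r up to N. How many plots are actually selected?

k = ⌊2365/33⌋ = 71
Achieved size = ⌊(2365 − 4)/71⌋ + 1 = ⌊2361/71⌋ + 1 = 33 + 1 = 34
(last selection: 4 + 33×71 = 2347 ≤ 2365; next would be 2418 > 2365)

34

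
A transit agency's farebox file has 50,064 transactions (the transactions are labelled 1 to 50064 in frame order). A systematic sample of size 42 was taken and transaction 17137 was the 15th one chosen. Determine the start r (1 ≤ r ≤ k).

449

k = 50064/42 = 1192
r = 17137 − (15−1)×1192 = 17137 − 16688 = 449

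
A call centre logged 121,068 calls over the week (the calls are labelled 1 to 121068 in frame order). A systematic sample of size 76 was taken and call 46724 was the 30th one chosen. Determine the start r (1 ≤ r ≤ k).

527

k = 121068/76 = 1593
r = 46724 − (30−1)×1593 = 46724 − 46197 = 527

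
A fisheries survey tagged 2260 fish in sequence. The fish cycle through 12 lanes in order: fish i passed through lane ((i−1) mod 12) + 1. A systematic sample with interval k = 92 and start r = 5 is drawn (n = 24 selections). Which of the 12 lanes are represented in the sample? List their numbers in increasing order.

Consecutive selections differ by k = 92, so their lane numbers differ by 92 mod 12 = 8.
gcd(92, 12) = 4, so the sample visits 12/4 = 3 distinct residues mod 12.
Start 5 is lane 5; the lanes hit are 1, 5, 9.

1, 5, 9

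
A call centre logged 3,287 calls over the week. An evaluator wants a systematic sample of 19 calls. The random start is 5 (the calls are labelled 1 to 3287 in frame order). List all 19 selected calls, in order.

5, 178, 351, 524, 697, 870, 1043, 1216, 1389, 1562, 1735, 1908, 2081, 2254, 2427, 2600, 2773, 2946, 3119

k = N/n = 3287/19 = 173
call 1: 5
call 2: 5 + 173 = 178
call 3: 178 + 173 = 351
call 4: 351 + 173 = 524
call 5: 524 + 173 = 697
call 6: 697 + 173 = 870
call 7: 870 + 173 = 1043
call 8: 1043 + 173 = 1216
call 9: 1216 + 173 = 1389
call 10: 1389 + 173 = 1562
call 11: 1562 + 173 = 1735
call 12: 1735 + 173 = 1908
call 13: 1908 + 173 = 2081
call 14: 2081 + 173 = 2254
call 15: 2254 + 173 = 2427
call 16: 2427 + 173 = 2600
call 17: 2600 + 173 = 2773
call 18: 2773 + 173 = 2946
call 19: 2946 + 173 = 3119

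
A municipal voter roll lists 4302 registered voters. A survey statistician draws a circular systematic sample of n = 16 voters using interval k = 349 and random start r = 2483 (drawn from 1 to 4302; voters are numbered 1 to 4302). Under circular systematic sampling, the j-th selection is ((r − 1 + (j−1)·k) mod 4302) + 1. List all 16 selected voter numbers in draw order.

Selection 1: 2483
Selection 2: 2483 + 349 = 2832
Selection 3: 2832 + 349 = 3181
Selection 4: 3181 + 349 = 3530
Selection 5: 3530 + 349 = 3879
Selection 6: 3879 + 349 = 4228
Selection 7: 4228 + 349 = 4577 → 4577 − 4302 = 275
Selection 8: 275 + 349 = 624
Selection 9: 624 + 349 = 973
Selection 10: 973 + 349 = 1322
Selection 11: 1322 + 349 = 1671
Selection 12: 1671 + 349 = 2020
Selection 13: 2020 + 349 = 2369
Selection 14: 2369 + 349 = 2718
Selection 15: 2718 + 349 = 3067
Selection 16: 3067 + 349 = 3416

2483, 2832, 3181, 3530, 3879, 4228, 275, 624, 973, 1322, 1671, 2020, 2369, 2718, 3067, 3416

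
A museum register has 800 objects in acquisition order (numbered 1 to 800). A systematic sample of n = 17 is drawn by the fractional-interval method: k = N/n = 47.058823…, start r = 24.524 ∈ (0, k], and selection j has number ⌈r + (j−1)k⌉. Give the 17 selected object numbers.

25, 72, 119, 166, 213, 260, 307, 354, 401, 449, 496, 543, 590, 637, 684, 731, 778

j=1: r + 0k = 24.524 → ⌈·⌉ = 25
j=2: r + 1k = 71.582823… → ⌈·⌉ = 72
j=3: r + 2k = 118.641647… → ⌈·⌉ = 119
j=4: r + 3k = 165.700470… → ⌈·⌉ = 166
j=5: r + 4k = 212.759294… → ⌈·⌉ = 213
j=6: r + 5k = 259.818117… → ⌈·⌉ = 260
j=7: r + 6k = 306.876941… → ⌈·⌉ = 307
j=8: r + 7k = 353.935764… → ⌈·⌉ = 354
j=9: r + 8k = 400.994588… → ⌈·⌉ = 401
j=10: r + 9k = 448.053411… → ⌈·⌉ = 449
j=11: r + 10k = 495.112235… → ⌈·⌉ = 496
j=12: r + 11k = 542.171058… → ⌈·⌉ = 543
j=13: r + 12k = 589.229882… → ⌈·⌉ = 590
j=14: r + 13k = 636.288705… → ⌈·⌉ = 637
j=15: r + 14k = 683.347529… → ⌈·⌉ = 684
j=16: r + 15k = 730.406352… → ⌈·⌉ = 731
j=17: r + 16k = 777.465176… → ⌈·⌉ = 778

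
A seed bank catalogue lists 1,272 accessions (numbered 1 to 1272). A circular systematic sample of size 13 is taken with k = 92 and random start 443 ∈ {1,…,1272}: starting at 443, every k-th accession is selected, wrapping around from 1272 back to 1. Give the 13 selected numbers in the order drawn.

Selection 1: 443
Selection 2: 443 + 92 = 535
Selection 3: 535 + 92 = 627
Selection 4: 627 + 92 = 719
Selection 5: 719 + 92 = 811
Selection 6: 811 + 92 = 903
Selection 7: 903 + 92 = 995
Selection 8: 995 + 92 = 1087
Selection 9: 1087 + 92 = 1179
Selection 10: 1179 + 92 = 1271
Selection 11: 1271 + 92 = 1363 → 1363 − 1272 = 91
Selection 12: 91 + 92 = 183
Selection 13: 183 + 92 = 275

443, 535, 627, 719, 811, 903, 995, 1087, 1179, 1271, 91, 183, 275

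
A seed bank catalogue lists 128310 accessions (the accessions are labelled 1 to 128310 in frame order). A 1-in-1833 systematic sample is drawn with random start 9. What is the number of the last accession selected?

126486

k = 1833
70th selection = r + (70−1)·k = 9 + 69×1833 = 9 + 126477 = 126486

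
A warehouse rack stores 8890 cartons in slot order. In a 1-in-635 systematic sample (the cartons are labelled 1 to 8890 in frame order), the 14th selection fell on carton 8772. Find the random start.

k = 635
r = 8772 − (14−1)×635 = 8772 − 8255 = 517

517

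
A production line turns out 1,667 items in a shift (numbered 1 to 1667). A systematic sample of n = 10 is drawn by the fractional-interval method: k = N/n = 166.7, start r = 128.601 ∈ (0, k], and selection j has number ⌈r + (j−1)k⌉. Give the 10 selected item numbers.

129, 296, 463, 629, 796, 963, 1129, 1296, 1463, 1629

j=1: r + 0k = 128.601 → ⌈·⌉ = 129
j=2: r + 1k = 295.301 → ⌈·⌉ = 296
j=3: r + 2k = 462.001 → ⌈·⌉ = 463
j=4: r + 3k = 628.701 → ⌈·⌉ = 629
j=5: r + 4k = 795.401 → ⌈·⌉ = 796
j=6: r + 5k = 962.101 → ⌈·⌉ = 963
j=7: r + 6k = 1128.801 → ⌈·⌉ = 1129
j=8: r + 7k = 1295.501 → ⌈·⌉ = 1296
j=9: r + 8k = 1462.201 → ⌈·⌉ = 1463
j=10: r + 9k = 1628.901 → ⌈·⌉ = 1629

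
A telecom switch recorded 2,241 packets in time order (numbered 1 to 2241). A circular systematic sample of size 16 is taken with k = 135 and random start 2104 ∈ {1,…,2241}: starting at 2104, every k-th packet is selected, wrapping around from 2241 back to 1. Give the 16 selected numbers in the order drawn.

Selection 1: 2104
Selection 2: 2104 + 135 = 2239
Selection 3: 2239 + 135 = 2374 → 2374 − 2241 = 133
Selection 4: 133 + 135 = 268
Selection 5: 268 + 135 = 403
Selection 6: 403 + 135 = 538
Selection 7: 538 + 135 = 673
Selection 8: 673 + 135 = 808
Selection 9: 808 + 135 = 943
Selection 10: 943 + 135 = 1078
Selection 11: 1078 + 135 = 1213
Selection 12: 1213 + 135 = 1348
Selection 13: 1348 + 135 = 1483
Selection 14: 1483 + 135 = 1618
Selection 15: 1618 + 135 = 1753
Selection 16: 1753 + 135 = 1888

2104, 2239, 133, 268, 403, 538, 673, 808, 943, 1078, 1213, 1348, 1483, 1618, 1753, 1888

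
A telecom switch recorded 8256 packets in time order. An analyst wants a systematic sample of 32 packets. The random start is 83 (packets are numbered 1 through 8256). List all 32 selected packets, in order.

k = N/n = 8256/32 = 258
packet 1: 83
packet 2: 83 + 258 = 341
packet 3: 341 + 258 = 599
packet 4: 599 + 258 = 857
packet 5: 857 + 258 = 1115
packet 6: 1115 + 258 = 1373
packet 7: 1373 + 258 = 1631
packet 8: 1631 + 258 = 1889
packet 9: 1889 + 258 = 2147
packet 10: 2147 + 258 = 2405
packet 11: 2405 + 258 = 2663
packet 12: 2663 + 258 = 2921
packet 13: 2921 + 258 = 3179
packet 14: 3179 + 258 = 3437
packet 15: 3437 + 258 = 3695
packet 16: 3695 + 258 = 3953
packet 17: 3953 + 258 = 4211
packet 18: 4211 + 258 = 4469
packet 19: 4469 + 258 = 4727
packet 20: 4727 + 258 = 4985
packet 21: 4985 + 258 = 5243
packet 22: 5243 + 258 = 5501
packet 23: 5501 + 258 = 5759
packet 24: 5759 + 258 = 6017
packet 25: 6017 + 258 = 6275
packet 26: 6275 + 258 = 6533
packet 27: 6533 + 258 = 6791
packet 28: 6791 + 258 = 7049
packet 29: 7049 + 258 = 7307
packet 30: 7307 + 258 = 7565
packet 31: 7565 + 258 = 7823
packet 32: 7823 + 258 = 8081

83, 341, 599, 857, 1115, 1373, 1631, 1889, 2147, 2405, 2663, 2921, 3179, 3437, 3695, 3953, 4211, 4469, 4727, 4985, 5243, 5501, 5759, 6017, 6275, 6533, 6791, 7049, 7307, 7565, 7823, 8081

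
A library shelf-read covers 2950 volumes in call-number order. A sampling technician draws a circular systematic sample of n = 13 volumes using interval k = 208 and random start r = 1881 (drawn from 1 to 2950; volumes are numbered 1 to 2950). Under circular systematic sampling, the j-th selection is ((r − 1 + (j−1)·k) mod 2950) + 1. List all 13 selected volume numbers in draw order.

Selection 1: 1881
Selection 2: 1881 + 208 = 2089
Selection 3: 2089 + 208 = 2297
Selection 4: 2297 + 208 = 2505
Selection 5: 2505 + 208 = 2713
Selection 6: 2713 + 208 = 2921
Selection 7: 2921 + 208 = 3129 → 3129 − 2950 = 179
Selection 8: 179 + 208 = 387
Selection 9: 387 + 208 = 595
Selection 10: 595 + 208 = 803
Selection 11: 803 + 208 = 1011
Selection 12: 1011 + 208 = 1219
Selection 13: 1219 + 208 = 1427

1881, 2089, 2297, 2505, 2713, 2921, 179, 387, 595, 803, 1011, 1219, 1427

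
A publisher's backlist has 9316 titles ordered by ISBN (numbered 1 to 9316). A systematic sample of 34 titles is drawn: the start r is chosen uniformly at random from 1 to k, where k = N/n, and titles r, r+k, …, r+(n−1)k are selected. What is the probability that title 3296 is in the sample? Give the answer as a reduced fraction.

k = 9316/34 = 274.
Title 3296 is selected iff r ≡ 3296 (mod 274); exactly one such r in {1,…,274}.
Inclusion probability = 1/274.

1/274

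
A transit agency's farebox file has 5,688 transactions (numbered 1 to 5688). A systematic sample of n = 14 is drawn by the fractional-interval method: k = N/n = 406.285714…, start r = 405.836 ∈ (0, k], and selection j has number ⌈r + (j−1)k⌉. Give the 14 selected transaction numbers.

j=1: r + 0k = 405.836 → ⌈·⌉ = 406
j=2: r + 1k = 812.121714… → ⌈·⌉ = 813
j=3: r + 2k = 1218.407428… → ⌈·⌉ = 1219
j=4: r + 3k = 1624.693142… → ⌈·⌉ = 1625
j=5: r + 4k = 2030.978857… → ⌈·⌉ = 2031
j=6: r + 5k = 2437.264571… → ⌈·⌉ = 2438
j=7: r + 6k = 2843.550285… → ⌈·⌉ = 2844
j=8: r + 7k = 3249.836 → ⌈·⌉ = 3250
j=9: r + 8k = 3656.121714… → ⌈·⌉ = 3657
j=10: r + 9k = 4062.407428… → ⌈·⌉ = 4063
j=11: r + 10k = 4468.693142… → ⌈·⌉ = 4469
j=12: r + 11k = 4874.978857… → ⌈·⌉ = 4875
j=13: r + 12k = 5281.264571… → ⌈·⌉ = 5282
j=14: r + 13k = 5687.550285… → ⌈·⌉ = 5688

406, 813, 1219, 1625, 2031, 2438, 2844, 3250, 3657, 4063, 4469, 4875, 5282, 5688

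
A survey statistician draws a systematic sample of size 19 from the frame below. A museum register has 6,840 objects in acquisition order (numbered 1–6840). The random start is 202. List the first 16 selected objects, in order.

202, 562, 922, 1282, 1642, 2002, 2362, 2722, 3082, 3442, 3802, 4162, 4522, 4882, 5242, 5602

k = N/n = 6840/19 = 360
object 1: 202
object 2: 202 + 360 = 562
object 3: 562 + 360 = 922
object 4: 922 + 360 = 1282
object 5: 1282 + 360 = 1642
object 6: 1642 + 360 = 2002
object 7: 2002 + 360 = 2362
object 8: 2362 + 360 = 2722
object 9: 2722 + 360 = 3082
object 10: 3082 + 360 = 3442
object 11: 3442 + 360 = 3802
object 12: 3802 + 360 = 4162
object 13: 4162 + 360 = 4522
object 14: 4522 + 360 = 4882
object 15: 4882 + 360 = 5242
object 16: 5242 + 360 = 5602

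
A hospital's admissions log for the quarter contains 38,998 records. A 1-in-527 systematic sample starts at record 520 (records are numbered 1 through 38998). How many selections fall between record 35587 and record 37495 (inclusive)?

k = 527
First selection ≥ 35587: 520 + ⌈(35587−520)/527⌉·527 = 520 + 67×527 = 35829
Last selection ≤ 37495: 520 + ⌊(37495−520)/527⌋·527 = 520 + 70×527 = 37410
Count = 70 − 67 + 1 = 4

4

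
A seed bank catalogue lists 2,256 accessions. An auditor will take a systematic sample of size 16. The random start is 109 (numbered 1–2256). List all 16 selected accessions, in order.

k = N/n = 2256/16 = 141
accession 1: 109
accession 2: 109 + 141 = 250
accession 3: 250 + 141 = 391
accession 4: 391 + 141 = 532
accession 5: 532 + 141 = 673
accession 6: 673 + 141 = 814
accession 7: 814 + 141 = 955
accession 8: 955 + 141 = 1096
accession 9: 1096 + 141 = 1237
accession 10: 1237 + 141 = 1378
accession 11: 1378 + 141 = 1519
accession 12: 1519 + 141 = 1660
accession 13: 1660 + 141 = 1801
accession 14: 1801 + 141 = 1942
accession 15: 1942 + 141 = 2083
accession 16: 2083 + 141 = 2224

109, 250, 391, 532, 673, 814, 955, 1096, 1237, 1378, 1519, 1660, 1801, 1942, 2083, 2224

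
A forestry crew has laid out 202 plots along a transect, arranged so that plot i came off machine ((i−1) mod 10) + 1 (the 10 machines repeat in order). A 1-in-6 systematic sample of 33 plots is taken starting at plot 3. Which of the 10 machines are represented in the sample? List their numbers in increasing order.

Consecutive selections differ by k = 6, so their machine numbers differ by 6 mod 10 = 6.
gcd(6, 10) = 2, so the sample visits 10/2 = 5 distinct residues mod 10.
Start 3 is machine 3; the machines hit are 1, 3, 5, 7, 9.

1, 3, 5, 7, 9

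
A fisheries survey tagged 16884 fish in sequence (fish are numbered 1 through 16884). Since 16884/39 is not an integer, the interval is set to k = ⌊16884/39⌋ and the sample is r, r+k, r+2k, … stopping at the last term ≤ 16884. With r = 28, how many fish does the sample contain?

k = ⌊16884/39⌋ = 432
Achieved size = ⌊(16884 − 28)/432⌋ + 1 = ⌊16856/432⌋ + 1 = 39 + 1 = 40
(last selection: 28 + 39×432 = 16876 ≤ 16884; next would be 17308 > 16884)

40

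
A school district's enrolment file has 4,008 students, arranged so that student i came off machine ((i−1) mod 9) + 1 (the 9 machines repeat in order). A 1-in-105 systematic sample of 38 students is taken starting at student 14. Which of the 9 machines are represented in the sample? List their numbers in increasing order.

Consecutive selections differ by k = 105, so their machine numbers differ by 105 mod 9 = 6.
gcd(105, 9) = 3, so the sample visits 9/3 = 3 distinct residues mod 9.
Start 14 is machine 5; the machines hit are 2, 5, 8.

2, 5, 8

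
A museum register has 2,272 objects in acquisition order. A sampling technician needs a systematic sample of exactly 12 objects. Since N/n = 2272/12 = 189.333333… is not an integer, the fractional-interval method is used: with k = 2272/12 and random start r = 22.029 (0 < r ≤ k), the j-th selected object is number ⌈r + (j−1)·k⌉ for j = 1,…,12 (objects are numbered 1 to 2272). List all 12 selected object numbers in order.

j=1: r + 0k = 22.029 → ⌈·⌉ = 23
j=2: r + 1k = 211.362333… → ⌈·⌉ = 212
j=3: r + 2k = 400.695666… → ⌈·⌉ = 401
j=4: r + 3k = 590.029 → ⌈·⌉ = 591
j=5: r + 4k = 779.362333… → ⌈·⌉ = 780
j=6: r + 5k = 968.695666… → ⌈·⌉ = 969
j=7: r + 6k = 1158.029 → ⌈·⌉ = 1159
j=8: r + 7k = 1347.362333… → ⌈·⌉ = 1348
j=9: r + 8k = 1536.695666… → ⌈·⌉ = 1537
j=10: r + 9k = 1726.029 → ⌈·⌉ = 1727
j=11: r + 10k = 1915.362333… → ⌈·⌉ = 1916
j=12: r + 11k = 2104.695666… → ⌈·⌉ = 2105

23, 212, 401, 591, 780, 969, 1159, 1348, 1537, 1727, 1916, 2105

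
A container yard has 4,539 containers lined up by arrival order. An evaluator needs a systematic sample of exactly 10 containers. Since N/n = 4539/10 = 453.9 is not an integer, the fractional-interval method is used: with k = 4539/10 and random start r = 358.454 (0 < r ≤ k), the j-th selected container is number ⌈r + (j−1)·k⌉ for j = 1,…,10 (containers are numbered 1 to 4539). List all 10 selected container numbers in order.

j=1: r + 0k = 358.454 → ⌈·⌉ = 359
j=2: r + 1k = 812.354 → ⌈·⌉ = 813
j=3: r + 2k = 1266.254 → ⌈·⌉ = 1267
j=4: r + 3k = 1720.154 → ⌈·⌉ = 1721
j=5: r + 4k = 2174.054 → ⌈·⌉ = 2175
j=6: r + 5k = 2627.954 → ⌈·⌉ = 2628
j=7: r + 6k = 3081.854 → ⌈·⌉ = 3082
j=8: r + 7k = 3535.754 → ⌈·⌉ = 3536
j=9: r + 8k = 3989.654 → ⌈·⌉ = 3990
j=10: r + 9k = 4443.554 → ⌈·⌉ = 4444

359, 813, 1267, 1721, 2175, 2628, 3082, 3536, 3990, 4444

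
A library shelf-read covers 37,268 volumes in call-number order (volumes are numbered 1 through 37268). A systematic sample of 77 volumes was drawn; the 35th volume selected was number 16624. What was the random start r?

k = 37268/77 = 484
r = 16624 − (35−1)×484 = 16624 − 16456 = 168

168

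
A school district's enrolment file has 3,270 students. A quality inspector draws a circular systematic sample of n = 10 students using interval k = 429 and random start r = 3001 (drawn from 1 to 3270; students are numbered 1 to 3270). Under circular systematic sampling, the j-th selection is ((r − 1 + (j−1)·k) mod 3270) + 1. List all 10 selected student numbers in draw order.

Selection 1: 3001
Selection 2: 3001 + 429 = 3430 → 3430 − 3270 = 160
Selection 3: 160 + 429 = 589
Selection 4: 589 + 429 = 1018
Selection 5: 1018 + 429 = 1447
Selection 6: 1447 + 429 = 1876
Selection 7: 1876 + 429 = 2305
Selection 8: 2305 + 429 = 2734
Selection 9: 2734 + 429 = 3163
Selection 10: 3163 + 429 = 3592 → 3592 − 3270 = 322

3001, 160, 589, 1018, 1447, 1876, 2305, 2734, 3163, 322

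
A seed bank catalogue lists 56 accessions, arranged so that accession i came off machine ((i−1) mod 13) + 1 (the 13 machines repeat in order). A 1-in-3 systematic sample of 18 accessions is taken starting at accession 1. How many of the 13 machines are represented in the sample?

13

Consecutive selections differ by k = 3, so their machine numbers differ by 3 mod 13 = 3.
gcd(3, 13) = 1, so the sample visits 13/1 = 13 distinct residues mod 13.
Start 1 is machine 1; the machines hit are 1, 2, 3, 4, 5, 6, 7, 8, 9, 10, 11, 12, 13.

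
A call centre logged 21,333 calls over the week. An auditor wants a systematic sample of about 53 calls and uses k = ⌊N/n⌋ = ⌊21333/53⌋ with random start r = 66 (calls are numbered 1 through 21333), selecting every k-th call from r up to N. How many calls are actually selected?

k = ⌊21333/53⌋ = 402
Achieved size = ⌊(21333 − 66)/402⌋ + 1 = ⌊21267/402⌋ + 1 = 52 + 1 = 53
(last selection: 66 + 52×402 = 20970 ≤ 21333; next would be 21372 > 21333)

53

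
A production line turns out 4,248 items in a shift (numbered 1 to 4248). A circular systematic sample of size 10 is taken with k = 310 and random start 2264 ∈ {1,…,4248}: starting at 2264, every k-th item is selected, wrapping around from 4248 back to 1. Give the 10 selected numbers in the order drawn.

Selection 1: 2264
Selection 2: 2264 + 310 = 2574
Selection 3: 2574 + 310 = 2884
Selection 4: 2884 + 310 = 3194
Selection 5: 3194 + 310 = 3504
Selection 6: 3504 + 310 = 3814
Selection 7: 3814 + 310 = 4124
Selection 8: 4124 + 310 = 4434 → 4434 − 4248 = 186
Selection 9: 186 + 310 = 496
Selection 10: 496 + 310 = 806

2264, 2574, 2884, 3194, 3504, 3814, 4124, 186, 496, 806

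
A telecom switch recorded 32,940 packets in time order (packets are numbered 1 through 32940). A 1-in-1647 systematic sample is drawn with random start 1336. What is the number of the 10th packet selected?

16159

k = 1647
10th selection = r + (10−1)·k = 1336 + 9×1647 = 1336 + 14823 = 16159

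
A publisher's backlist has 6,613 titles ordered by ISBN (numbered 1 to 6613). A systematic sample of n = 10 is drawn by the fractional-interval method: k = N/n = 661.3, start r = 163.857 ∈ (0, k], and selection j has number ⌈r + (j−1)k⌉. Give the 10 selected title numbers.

j=1: r + 0k = 163.857 → ⌈·⌉ = 164
j=2: r + 1k = 825.157 → ⌈·⌉ = 826
j=3: r + 2k = 1486.457 → ⌈·⌉ = 1487
j=4: r + 3k = 2147.757 → ⌈·⌉ = 2148
j=5: r + 4k = 2809.057 → ⌈·⌉ = 2810
j=6: r + 5k = 3470.357 → ⌈·⌉ = 3471
j=7: r + 6k = 4131.657 → ⌈·⌉ = 4132
j=8: r + 7k = 4792.957 → ⌈·⌉ = 4793
j=9: r + 8k = 5454.257 → ⌈·⌉ = 5455
j=10: r + 9k = 6115.557 → ⌈·⌉ = 6116

164, 826, 1487, 2148, 2810, 3471, 4132, 4793, 5455, 6116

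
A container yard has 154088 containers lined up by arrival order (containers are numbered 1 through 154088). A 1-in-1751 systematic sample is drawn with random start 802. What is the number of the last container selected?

153139

k = 1751
88th selection = r + (88−1)·k = 802 + 87×1751 = 802 + 152337 = 153139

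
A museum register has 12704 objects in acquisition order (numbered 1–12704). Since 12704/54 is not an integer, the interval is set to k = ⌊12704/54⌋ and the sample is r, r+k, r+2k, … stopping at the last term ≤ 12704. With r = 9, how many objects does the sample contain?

55

k = ⌊12704/54⌋ = 235
Achieved size = ⌊(12704 − 9)/235⌋ + 1 = ⌊12695/235⌋ + 1 = 54 + 1 = 55
(last selection: 9 + 54×235 = 12699 ≤ 12704; next would be 12934 > 12704)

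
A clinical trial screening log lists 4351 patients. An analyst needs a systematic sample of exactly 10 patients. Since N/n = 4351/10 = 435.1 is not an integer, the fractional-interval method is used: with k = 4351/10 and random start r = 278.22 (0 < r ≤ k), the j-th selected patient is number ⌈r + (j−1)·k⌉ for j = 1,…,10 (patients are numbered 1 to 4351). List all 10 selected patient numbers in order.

j=1: r + 0k = 278.22 → ⌈·⌉ = 279
j=2: r + 1k = 713.32 → ⌈·⌉ = 714
j=3: r + 2k = 1148.42 → ⌈·⌉ = 1149
j=4: r + 3k = 1583.52 → ⌈·⌉ = 1584
j=5: r + 4k = 2018.62 → ⌈·⌉ = 2019
j=6: r + 5k = 2453.72 → ⌈·⌉ = 2454
j=7: r + 6k = 2888.82 → ⌈·⌉ = 2889
j=8: r + 7k = 3323.92 → ⌈·⌉ = 3324
j=9: r + 8k = 3759.02 → ⌈·⌉ = 3760
j=10: r + 9k = 4194.12 → ⌈·⌉ = 4195

279, 714, 1149, 1584, 2019, 2454, 2889, 3324, 3760, 4195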